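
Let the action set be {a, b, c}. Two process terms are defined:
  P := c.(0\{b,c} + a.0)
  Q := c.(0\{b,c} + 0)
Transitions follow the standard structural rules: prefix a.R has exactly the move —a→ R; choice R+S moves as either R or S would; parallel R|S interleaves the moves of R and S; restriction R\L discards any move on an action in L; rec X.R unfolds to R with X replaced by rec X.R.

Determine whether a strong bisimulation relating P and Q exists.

P's transition system — 3 states:
  s0 = c.(0\{b,c} + a.0) :: --c--▸ s1
  s1 = 0\{b,c} + a.0 :: --a--▸ s2
  s2 = 0 :: deadlocked
Q's transition system — 2 states:
  t0 = c.(0\{b,c} + 0) :: --c--▸ t1
  t1 = 0\{b,c} + 0 :: deadlocked
Partition-refinement fixed point:
  B0 = {s0}
  B1 = {s1}
  B2 = {s2, t1}
  B3 = {t0}
s0 ∈ B0, t0 ∈ B3 → different blocks

not bisimilar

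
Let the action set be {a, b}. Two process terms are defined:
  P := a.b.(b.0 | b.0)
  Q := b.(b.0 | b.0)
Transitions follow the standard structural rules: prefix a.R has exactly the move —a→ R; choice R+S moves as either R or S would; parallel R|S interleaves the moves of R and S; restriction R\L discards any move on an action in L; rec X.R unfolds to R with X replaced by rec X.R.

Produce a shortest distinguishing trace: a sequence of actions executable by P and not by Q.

Reachable graph of P (6 states):
  m0 = a.b.(b.0 | b.0) :: —a→ m1
  m1 = b.(b.0 | b.0) :: —b→ m2
  m2 = b.0 | b.0 :: —b→ m3, —b→ m4
  m3 = 0 | b.0 :: —b→ m5
  m4 = b.0 | 0 :: —b→ m5
  m5 = 0 | 0 :: deadlocked
Reachable graph of Q (5 states):
  n0 = b.(b.0 | b.0) :: —b→ n1
  n1 = b.0 | b.0 :: —b→ n2, —b→ n3
  n2 = 0 | b.0 :: —b→ n4
  n3 = b.0 | 0 :: —b→ n4
  n4 = 0 | 0 :: deadlocked
Trace ⟨a⟩ through P, begin at {m0}:
  step 1 (a): {m1}
  P completes σ.
Trace ⟨a⟩ through Q, begin at {n0}:
  step 1 (a): no successor for Q

a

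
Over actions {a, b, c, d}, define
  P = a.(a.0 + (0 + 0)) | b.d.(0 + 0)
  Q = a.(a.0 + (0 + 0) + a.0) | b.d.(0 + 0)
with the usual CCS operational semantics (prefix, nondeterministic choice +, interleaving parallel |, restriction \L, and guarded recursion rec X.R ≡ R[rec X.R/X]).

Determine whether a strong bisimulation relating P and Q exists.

bisimilar

LTS(P): 9 reachable states
  s0 = a.(a.0 + (0 + 0)) | b.d.(0 + 0) :: --a--▸ s1, --b--▸ s2
  s1 = (a.0 + (0 + 0)) | b.d.(0 + 0) :: --a--▸ s3, --b--▸ s4
  s2 = a.(a.0 + (0 + 0)) | d.(0 + 0) :: --a--▸ s4, --d--▸ s5
  s3 = 0 | b.d.(0 + 0) :: --b--▸ s6
  s4 = (a.0 + (0 + 0)) | d.(0 + 0) :: --a--▸ s6, --d--▸ s7
  s5 = a.(a.0 + (0 + 0)) | (0 + 0) :: --a--▸ s7
  s6 = 0 | d.(0 + 0) :: --d--▸ s8
  s7 = (a.0 + (0 + 0)) | (0 + 0) :: --a--▸ s8
  s8 = 0 | (0 + 0) :: ∅
LTS(Q): 9 reachable states
  t0 = a.(a.0 + (0 + 0) + a.0) | b.d.(0 + 0) :: --a--▸ t1, --b--▸ t2
  t1 = (a.0 + (0 + 0) + a.0) | b.d.(0 + 0) :: --a--▸ t3, --b--▸ t4
  t2 = a.(a.0 + (0 + 0) + a.0) | d.(0 + 0) :: --a--▸ t4, --d--▸ t5
  t3 = 0 | b.d.(0 + 0) :: --b--▸ t6
  t4 = (a.0 + (0 + 0) + a.0) | d.(0 + 0) :: --a--▸ t6, --d--▸ t7
  t5 = a.(a.0 + (0 + 0) + a.0) | (0 + 0) :: --a--▸ t7
  t6 = 0 | d.(0 + 0) :: --d--▸ t8
  t7 = (a.0 + (0 + 0) + a.0) | (0 + 0) :: --a--▸ t8
  t8 = 0 | (0 + 0) :: ∅
Partition-refinement fixed point:
  B0 = {s0, t0}
  B1 = {s2, t2}
  B2 = {s4, t4}
  B3 = {s7, t7}
  B4 = {s8, t8}
  B5 = {s6, t6}
  B6 = {s5, t5}
  B7 = {s1, t1}
  B8 = {s3, t3}
s0 ∈ B0, t0 ∈ B0 → same block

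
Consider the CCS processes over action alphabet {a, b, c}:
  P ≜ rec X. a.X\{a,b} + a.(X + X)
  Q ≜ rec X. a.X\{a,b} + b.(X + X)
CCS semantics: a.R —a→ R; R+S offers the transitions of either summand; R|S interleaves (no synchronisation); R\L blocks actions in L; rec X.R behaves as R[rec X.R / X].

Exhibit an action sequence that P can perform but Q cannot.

aa

Reachable graph of P (3 states):
  m0 = rec X. a.X\{a,b} + a.(X + X) ⊢ ··a··> m1, ··a··> m2
  m1 = (rec X. a.X\{a,b} + a.(X + X)) + (rec X. a.X\{a,b} + a.(X + X)) ⊢ ··a··> m1, ··a··> m2
  m2 = (rec X. a.X\{a,b} + a.(X + X))\{a,b} ⊢ deadlocked
Reachable graph of Q (3 states):
  n0 = rec X. a.X\{a,b} + b.(X + X) ⊢ ··a··> n1, ··b··> n2
  n1 = (rec X. a.X\{a,b} + b.(X + X))\{a,b} ⊢ deadlocked
  n2 = (rec X. a.X\{a,b} + b.(X + X)) + (rec X. a.X\{a,b} + b.(X + X)) ⊢ ··a··> n1, ··b··> n2
Run σ = ⟨aa⟩ on P: start {m0}
  after a @ step 1: {m1, m2}
  after a @ step 2: {m1, m2}
  ✓ P
Run σ = ⟨aa⟩ on Q: start {n0}
  after a @ step 1: {n1}
  after a @ step 2: no successor for Q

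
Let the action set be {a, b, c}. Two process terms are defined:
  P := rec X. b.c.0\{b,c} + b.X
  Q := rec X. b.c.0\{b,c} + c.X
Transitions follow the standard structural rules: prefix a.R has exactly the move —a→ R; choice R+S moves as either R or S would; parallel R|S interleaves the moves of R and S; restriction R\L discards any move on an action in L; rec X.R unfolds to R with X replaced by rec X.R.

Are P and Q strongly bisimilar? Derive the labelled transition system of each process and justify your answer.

NO

LTS(P): 3 reachable states
  m0 = rec X. b.c.0\{b,c} + b.X ⊢ —b→ m0, —b→ m1
  m1 = c.0\{b,c} ⊢ —c→ m2
  m2 = 0\{b,c} ⊢ ·
LTS(Q): 3 reachable states
  n0 = rec X. b.c.0\{b,c} + c.X ⊢ —b→ n1, —c→ n0
  n1 = c.0\{b,c} ⊢ —c→ n2
  n2 = 0\{b,c} ⊢ ·
Bisimilarity quotient blocks:
  B0 = {m0}
  B1 = {m1, n1}
  B2 = {m2, n2}
  B3 = {n0}
m0 ∈ B0, n0 ∈ B3 → different blocks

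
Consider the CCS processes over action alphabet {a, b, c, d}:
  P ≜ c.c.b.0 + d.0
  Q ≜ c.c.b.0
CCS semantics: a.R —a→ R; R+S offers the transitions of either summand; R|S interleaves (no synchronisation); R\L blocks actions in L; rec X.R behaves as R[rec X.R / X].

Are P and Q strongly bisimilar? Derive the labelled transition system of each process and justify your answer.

P's transition system — 4 states:
  m0 = c.c.b.0 + d.0 ⊢ --c--▸ m1, --d--▸ m2
  m1 = c.b.0 ⊢ --c--▸ m3
  m2 = 0 ⊢ deadlocked
  m3 = b.0 ⊢ --b--▸ m2
Q's transition system — 4 states:
  n0 = c.c.b.0 ⊢ --c--▸ n1
  n1 = c.b.0 ⊢ --c--▸ n2
  n2 = b.0 ⊢ --b--▸ n3
  n3 = 0 ⊢ deadlocked
Bisimilarity quotient blocks:
  B0 = {m0}
  B1 = {m1, n1}
  B2 = {m3, n2}
  B3 = {m2, n3}
  B4 = {n0}
m0 ∈ B0, n0 ∈ B4 → different blocks

not bisimilar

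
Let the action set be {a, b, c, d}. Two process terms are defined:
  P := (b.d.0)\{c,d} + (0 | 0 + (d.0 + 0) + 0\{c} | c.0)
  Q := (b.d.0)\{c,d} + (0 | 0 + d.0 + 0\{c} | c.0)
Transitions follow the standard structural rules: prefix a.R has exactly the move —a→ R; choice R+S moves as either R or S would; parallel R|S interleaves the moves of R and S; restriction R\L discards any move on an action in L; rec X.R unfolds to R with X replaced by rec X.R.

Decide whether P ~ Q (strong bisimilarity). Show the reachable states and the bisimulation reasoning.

YES

Reachable graph of P (4 states):
  u0 = (b.d.0)\{c,d} + (0 | 0 + (d.0 + 0) + 0\{c} | c.0) :: =b=> u1, =c=> u2, =d=> u3
  u1 = (d.0)\{c,d} :: (no moves)
  u2 = 0\{c} | 0 :: (no moves)
  u3 = 0 :: (no moves)
Reachable graph of Q (4 states):
  v0 = (b.d.0)\{c,d} + (0 | 0 + d.0 + 0\{c} | c.0) :: =b=> v1, =c=> v2, =d=> v3
  v1 = (d.0)\{c,d} :: (no moves)
  v2 = 0\{c} | 0 :: (no moves)
  v3 = 0 :: (no moves)
Coarsest stable partition (strong bisimilarity classes):
  B0 = {u0, v0}
  B1 = {u1, u2, u3, v1, v2, v3}
u0 ∈ B0, v0 ∈ B0 → same block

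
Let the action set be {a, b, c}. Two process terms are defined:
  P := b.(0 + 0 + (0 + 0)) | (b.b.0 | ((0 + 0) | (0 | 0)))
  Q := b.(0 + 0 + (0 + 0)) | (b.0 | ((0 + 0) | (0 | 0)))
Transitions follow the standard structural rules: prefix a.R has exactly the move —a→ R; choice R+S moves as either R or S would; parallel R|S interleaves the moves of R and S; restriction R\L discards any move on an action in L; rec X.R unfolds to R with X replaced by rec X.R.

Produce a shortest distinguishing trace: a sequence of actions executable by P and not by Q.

bbb

Reachable graph of P (6 states):
  m0 = b.(0 + 0 + (0 + 0)) | (b.b.0 | ((0 + 0) | (0 | 0))) ⊢ —b→ m1, —b→ m2
  m1 = (0 + 0 + (0 + 0)) | (b.b.0 | ((0 + 0) | (0 | 0))) ⊢ —b→ m3
  m2 = b.(0 + 0 + (0 + 0)) | (b.0 | ((0 + 0) | (0 | 0))) ⊢ —b→ m3, —b→ m4
  m3 = (0 + 0 + (0 + 0)) | (b.0 | ((0 + 0) | (0 | 0))) ⊢ —b→ m5
  m4 = b.(0 + 0 + (0 + 0)) | (0 | ((0 + 0) | (0 | 0))) ⊢ —b→ m5
  m5 = (0 + 0 + (0 + 0)) | (0 | ((0 + 0) | (0 | 0))) ⊢ ·
Reachable graph of Q (4 states):
  n0 = b.(0 + 0 + (0 + 0)) | (b.0 | ((0 + 0) | (0 | 0))) ⊢ —b→ n1, —b→ n2
  n1 = (0 + 0 + (0 + 0)) | (b.0 | ((0 + 0) | (0 | 0))) ⊢ —b→ n3
  n2 = b.(0 + 0 + (0 + 0)) | (0 | ((0 + 0) | (0 | 0))) ⊢ —b→ n3
  n3 = (0 + 0 + (0 + 0)) | (0 | ((0 + 0) | (0 | 0))) ⊢ ·
Run σ = ⟨bbb⟩ on P: start {m0}
  step 1 (b): {m1, m2}
  step 2 (b): {m3, m4}
  step 3 (b): {m5}
  P completes σ.
Run σ = ⟨bbb⟩ on Q: start {n0}
  step 1 (b): {n1, n2}
  step 2 (b): {n3}
  step 3 (b): no successor for Q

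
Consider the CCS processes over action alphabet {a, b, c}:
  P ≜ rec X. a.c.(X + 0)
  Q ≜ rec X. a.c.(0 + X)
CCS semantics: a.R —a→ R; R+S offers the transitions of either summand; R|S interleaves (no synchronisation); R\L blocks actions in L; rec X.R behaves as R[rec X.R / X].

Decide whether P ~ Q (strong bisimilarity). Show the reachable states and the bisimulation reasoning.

YES

Reachable graph of P (3 states):
  s0 = rec X. a.c.(X + 0) ⊢ —a→ s1
  s1 = c.((rec X. a.c.(X + 0)) + 0) ⊢ —c→ s2
  s2 = (rec X. a.c.(X + 0)) + 0 ⊢ —a→ s1
Reachable graph of Q (3 states):
  t0 = rec X. a.c.(0 + X) ⊢ —a→ t1
  t1 = c.(0 + (rec X. a.c.(0 + X))) ⊢ —c→ t2
  t2 = 0 + (rec X. a.c.(0 + X)) ⊢ —a→ t1
Bisimilarity quotient blocks:
  B0 = {s0, s2, t0, t2}
  B1 = {s1, t1}
s0 ∈ B0, t0 ∈ B0 → same block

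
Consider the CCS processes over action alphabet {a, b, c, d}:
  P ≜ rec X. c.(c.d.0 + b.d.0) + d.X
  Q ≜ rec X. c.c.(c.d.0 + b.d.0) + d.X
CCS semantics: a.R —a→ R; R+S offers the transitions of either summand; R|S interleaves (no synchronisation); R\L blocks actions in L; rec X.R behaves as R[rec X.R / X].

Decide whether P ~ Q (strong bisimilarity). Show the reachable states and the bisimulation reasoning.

LTS(P): 4 reachable states
  p0 = rec X. c.(c.d.0 + b.d.0) + d.X → ··c··> p1, ··d··> p0
  p1 = c.d.0 + b.d.0 → ··b··> p2, ··c··> p2
  p2 = d.0 → ··d··> p3
  p3 = 0 → deadlocked
LTS(Q): 5 reachable states
  q0 = rec X. c.c.(c.d.0 + b.d.0) + d.X → ··c··> q1, ··d··> q0
  q1 = c.(c.d.0 + b.d.0) → ··c··> q2
  q2 = c.d.0 + b.d.0 → ··b··> q3, ··c··> q3
  q3 = d.0 → ··d··> q4
  q4 = 0 → deadlocked
Bisimilarity quotient blocks:
  B0 = {p0}
  B1 = {p1, q2}
  B2 = {p2, q3}
  B3 = {p3, q4}
  B4 = {q0}
  B5 = {q1}
p0 ∈ B0, q0 ∈ B4 → different blocks

not bisimilar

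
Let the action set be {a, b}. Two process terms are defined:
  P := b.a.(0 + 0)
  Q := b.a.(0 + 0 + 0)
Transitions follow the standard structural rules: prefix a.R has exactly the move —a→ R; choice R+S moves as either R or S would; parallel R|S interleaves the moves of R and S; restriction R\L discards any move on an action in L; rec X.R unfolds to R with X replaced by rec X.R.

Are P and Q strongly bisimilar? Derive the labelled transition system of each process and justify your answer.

LTS(P): 3 reachable states
  m0 = b.a.(0 + 0) | --b--▸ m1
  m1 = a.(0 + 0) | --a--▸ m2
  m2 = 0 + 0 | ∅
LTS(Q): 3 reachable states
  n0 = b.a.(0 + 0 + 0) | --b--▸ n1
  n1 = a.(0 + 0 + 0) | --a--▸ n2
  n2 = 0 + 0 + 0 | ∅
Bisimilarity quotient blocks:
  B0 = {m0, n0}
  B1 = {m1, n1}
  B2 = {m2, n2}
m0 ∈ B0, n0 ∈ B0 → same block

P ~ Q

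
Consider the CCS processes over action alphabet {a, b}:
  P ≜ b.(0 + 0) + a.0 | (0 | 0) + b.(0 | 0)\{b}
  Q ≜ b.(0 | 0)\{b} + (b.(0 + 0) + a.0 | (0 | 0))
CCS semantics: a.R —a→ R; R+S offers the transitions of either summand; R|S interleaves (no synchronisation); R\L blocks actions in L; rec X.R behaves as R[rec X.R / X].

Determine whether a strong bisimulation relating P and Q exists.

P's transition system — 4 states:
  p0 = b.(0 + 0) + a.0 | (0 | 0) + b.(0 | 0)\{b} has moves --a--▸ p1, --b--▸ p2, --b--▸ p3
  p1 = 0 | (0 | 0) has moves ·
  p2 = (0 | 0)\{b} has moves ·
  p3 = 0 + 0 has moves ·
Q's transition system — 4 states:
  q0 = b.(0 | 0)\{b} + (b.(0 + 0) + a.0 | (0 | 0)) has moves --a--▸ q1, --b--▸ q2, --b--▸ q3
  q1 = 0 | (0 | 0) has moves ·
  q2 = (0 | 0)\{b} has moves ·
  q3 = 0 + 0 has moves ·
Bisimilarity quotient blocks:
  B0 = {p0, q0}
  B1 = {p1, p2, p3, q1, q2, q3}
p0 ∈ B0, q0 ∈ B0 → same block

YES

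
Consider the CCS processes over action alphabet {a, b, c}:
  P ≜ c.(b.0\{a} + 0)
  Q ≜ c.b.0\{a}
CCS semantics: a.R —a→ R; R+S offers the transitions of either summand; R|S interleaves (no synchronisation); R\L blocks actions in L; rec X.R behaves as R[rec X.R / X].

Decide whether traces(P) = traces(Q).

P's transition system — 3 states:
  u0 = c.(b.0\{a} + 0) ⊢ --c--▸ u1
  u1 = b.0\{a} + 0 ⊢ --b--▸ u2
  u2 = 0\{a} ⊢ deadlocked
Q's transition system — 3 states:
  v0 = c.b.0\{a} ⊢ --c--▸ v1
  v1 = b.0\{a} ⊢ --b--▸ v2
  v2 = 0\{a} ⊢ deadlocked
Bisimilarity quotient blocks:
  B0 = {u0, v0}
  B1 = {u1, v1}
  B2 = {u2, v2}
u0 ∈ B0, v0 ∈ B0 → same block
Bisimilar ⇒ trace-equivalent.

YES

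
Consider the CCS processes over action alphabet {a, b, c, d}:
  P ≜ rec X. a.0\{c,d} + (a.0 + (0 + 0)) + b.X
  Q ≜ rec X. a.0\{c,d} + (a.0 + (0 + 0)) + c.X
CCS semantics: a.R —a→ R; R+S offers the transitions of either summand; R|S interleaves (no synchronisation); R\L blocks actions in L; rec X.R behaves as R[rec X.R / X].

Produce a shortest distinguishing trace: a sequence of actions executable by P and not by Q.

Reachable graph of P (3 states):
  s0 = rec X. a.0\{c,d} + (a.0 + (0 + 0)) + b.X | —a→ s1, —a→ s2, —b→ s0
  s1 = 0 | ∅
  s2 = 0\{c,d} | ∅
Reachable graph of Q (3 states):
  t0 = rec X. a.0\{c,d} + (a.0 + (0 + 0)) + c.X | —a→ t1, —a→ t2, —c→ t0
  t1 = 0 | ∅
  t2 = 0\{c,d} | ∅
Trace ⟨b⟩ through P, begin at {s0}:
  [1] b ⇒ {s0}
  P completes σ.
Trace ⟨b⟩ through Q, begin at {t0}:
  [1] b ⇒ ∅  — Q cannot continue

b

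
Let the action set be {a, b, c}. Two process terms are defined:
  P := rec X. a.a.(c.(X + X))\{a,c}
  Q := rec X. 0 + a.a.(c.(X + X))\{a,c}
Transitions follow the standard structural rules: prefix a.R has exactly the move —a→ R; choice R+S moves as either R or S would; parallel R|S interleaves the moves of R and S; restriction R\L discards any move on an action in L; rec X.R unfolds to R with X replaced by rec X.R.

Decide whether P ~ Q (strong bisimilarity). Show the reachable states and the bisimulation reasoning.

bisimilar

Reachable graph of P (3 states):
  p0 = rec X. a.a.(c.(X + X))\{a,c} has moves =a=> p1
  p1 = a.(c.((rec X. a.a.(c.(X + X))\{a,c}) + (rec X. a.a.(c.(X + X))\{a,c})))\{a,c} has moves =a=> p2
  p2 = (c.((rec X. a.a.(c.(X + X))\{a,c}) + (rec X. a.a.(c.(X + X))\{a,c})))\{a,c} has moves deadlocked
Reachable graph of Q (3 states):
  q0 = rec X. 0 + a.a.(c.(X + X))\{a,c} has moves =a=> q1
  q1 = a.(c.((rec X. 0 + a.a.(c.(X + X))\{a,c}) + (rec X. 0 + a.a.(c.(X + X))\{a,c})))\{a,c} has moves =a=> q2
  q2 = (c.((rec X. 0 + a.a.(c.(X + X))\{a,c}) + (rec X. 0 + a.a.(c.(X + X))\{a,c})))\{a,c} has moves deadlocked
Coarsest stable partition (strong bisimilarity classes):
  B0 = {p0, q0}
  B1 = {p1, q1}
  B2 = {p2, q2}
p0 ∈ B0, q0 ∈ B0 → same block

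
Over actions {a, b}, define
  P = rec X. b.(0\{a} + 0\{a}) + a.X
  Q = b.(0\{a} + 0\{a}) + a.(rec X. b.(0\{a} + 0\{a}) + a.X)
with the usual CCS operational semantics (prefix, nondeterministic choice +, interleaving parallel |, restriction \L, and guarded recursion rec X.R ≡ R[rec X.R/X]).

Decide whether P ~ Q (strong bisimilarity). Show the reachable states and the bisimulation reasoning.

bisimilar

LTS(P): 2 reachable states
  m0 = rec X. b.(0\{a} + 0\{a}) + a.X → --a--▸ m0, --b--▸ m1
  m1 = 0\{a} + 0\{a} → stopped
LTS(Q): 3 reachable states
  n0 = b.(0\{a} + 0\{a}) + a.(rec X. b.(0\{a} + 0\{a}) + a.X) → --a--▸ n1, --b--▸ n2
  n1 = rec X. b.(0\{a} + 0\{a}) + a.X → --a--▸ n1, --b--▸ n2
  n2 = 0\{a} + 0\{a} → stopped
Bisimilarity quotient blocks:
  B0 = {m0, n0, n1}
  B1 = {m1, n2}
m0 ∈ B0, n0 ∈ B0 → same block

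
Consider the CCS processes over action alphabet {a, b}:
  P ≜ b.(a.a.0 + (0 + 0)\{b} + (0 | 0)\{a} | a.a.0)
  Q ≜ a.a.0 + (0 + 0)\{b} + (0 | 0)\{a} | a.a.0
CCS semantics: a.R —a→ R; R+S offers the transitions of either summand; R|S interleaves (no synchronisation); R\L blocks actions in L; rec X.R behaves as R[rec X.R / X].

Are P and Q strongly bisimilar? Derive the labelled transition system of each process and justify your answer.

LTS(P): 6 reachable states
  m0 = b.(a.a.0 + (0 + 0)\{b} + (0 | 0)\{a} | a.a.0) → —b→ m1
  m1 = a.a.0 + (0 + 0)\{b} + (0 | 0)\{a} | a.a.0 → —a→ m2, —a→ m3
  m2 = (0 | 0)\{a} | a.0 → —a→ m4
  m3 = a.0 → —a→ m5
  m4 = (0 | 0)\{a} | 0 → deadlocked
  m5 = 0 → deadlocked
LTS(Q): 5 reachable states
  n0 = a.a.0 + (0 + 0)\{b} + (0 | 0)\{a} | a.a.0 → —a→ n1, —a→ n2
  n1 = (0 | 0)\{a} | a.0 → —a→ n3
  n2 = a.0 → —a→ n4
  n3 = (0 | 0)\{a} | 0 → deadlocked
  n4 = 0 → deadlocked
Coarsest stable partition (strong bisimilarity classes):
  B0 = {m0}
  B1 = {m1, n0}
  B2 = {m2, m3, n1, n2}
  B3 = {m4, m5, n3, n4}
m0 ∈ B0, n0 ∈ B1 → different blocks

not bisimilar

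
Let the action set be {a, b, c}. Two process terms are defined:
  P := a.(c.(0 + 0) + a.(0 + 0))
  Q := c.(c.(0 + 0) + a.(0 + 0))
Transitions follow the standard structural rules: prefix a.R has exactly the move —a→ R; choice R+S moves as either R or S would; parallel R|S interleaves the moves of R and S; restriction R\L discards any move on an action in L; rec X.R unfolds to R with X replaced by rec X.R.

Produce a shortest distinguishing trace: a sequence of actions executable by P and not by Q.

P's transition system — 3 states:
  p0 = a.(c.(0 + 0) + a.(0 + 0)) | --a--▸ p1
  p1 = c.(0 + 0) + a.(0 + 0) | --a--▸ p2, --c--▸ p2
  p2 = 0 + 0 | deadlocked
Q's transition system — 3 states:
  q0 = c.(c.(0 + 0) + a.(0 + 0)) | --c--▸ q1
  q1 = c.(0 + 0) + a.(0 + 0) | --a--▸ q2, --c--▸ q2
  q2 = 0 + 0 | deadlocked
Executing a from P (initial set {p0}):
  [1] a ⇒ {p1}
  — P admits the full trace.
Executing a from Q (initial set {q0}):
  [1] a ⇒ no successor for Q

a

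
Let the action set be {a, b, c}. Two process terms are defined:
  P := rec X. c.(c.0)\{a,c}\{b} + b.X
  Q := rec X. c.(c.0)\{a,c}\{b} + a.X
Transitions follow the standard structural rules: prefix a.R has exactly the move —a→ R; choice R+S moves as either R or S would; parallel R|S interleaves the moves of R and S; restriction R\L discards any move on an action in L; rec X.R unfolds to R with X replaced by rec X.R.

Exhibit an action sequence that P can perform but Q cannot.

P's transition system — 2 states:
  s0 = rec X. c.(c.0)\{a,c}\{b} + b.X → ··b··> s0, ··c··> s1
  s1 = (c.0)\{a,c}\{b} → ∅
Q's transition system — 2 states:
  t0 = rec X. c.(c.0)\{a,c}\{b} + a.X → ··a··> t0, ··c··> t1
  t1 = (c.0)\{a,c}\{b} → ∅
Trace ⟨b⟩ through P, begin at {s0}:
  step 1 (b): {s0}
  P completes σ.
Trace ⟨b⟩ through Q, begin at {t0}:
  step 1 (b): no successor for Q

b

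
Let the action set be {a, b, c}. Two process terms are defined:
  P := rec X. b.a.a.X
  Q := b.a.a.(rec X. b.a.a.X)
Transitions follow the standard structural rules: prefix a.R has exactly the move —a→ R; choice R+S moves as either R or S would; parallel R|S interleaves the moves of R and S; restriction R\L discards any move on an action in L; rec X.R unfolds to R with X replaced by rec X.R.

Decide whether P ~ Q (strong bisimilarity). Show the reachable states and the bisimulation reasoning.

bisimilar

LTS(P): 3 reachable states
  p0 = rec X. b.a.a.X has moves —b→ p1
  p1 = a.a.(rec X. b.a.a.X) has moves —a→ p2
  p2 = a.(rec X. b.a.a.X) has moves —a→ p0
LTS(Q): 4 reachable states
  q0 = b.a.a.(rec X. b.a.a.X) has moves —b→ q1
  q1 = a.a.(rec X. b.a.a.X) has moves —a→ q2
  q2 = a.(rec X. b.a.a.X) has moves —a→ q3
  q3 = rec X. b.a.a.X has moves —b→ q1
Bisimilarity quotient blocks:
  B0 = {p0, q0, q3}
  B1 = {p1, q1}
  B2 = {p2, q2}
p0 ∈ B0, q0 ∈ B0 → same block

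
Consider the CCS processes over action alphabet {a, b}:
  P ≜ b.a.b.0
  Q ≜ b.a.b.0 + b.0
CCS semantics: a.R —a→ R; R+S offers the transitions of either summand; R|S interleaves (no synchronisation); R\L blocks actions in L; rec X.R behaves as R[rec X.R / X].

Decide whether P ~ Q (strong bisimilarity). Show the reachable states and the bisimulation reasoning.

P's transition system — 4 states:
  m0 = b.a.b.0 :: --b--▸ m1
  m1 = a.b.0 :: --a--▸ m2
  m2 = b.0 :: --b--▸ m3
  m3 = 0 :: ∅
Q's transition system — 4 states:
  n0 = b.a.b.0 + b.0 :: --b--▸ n1, --b--▸ n2
  n1 = 0 :: ∅
  n2 = a.b.0 :: --a--▸ n3
  n3 = b.0 :: --b--▸ n1
Bisimilarity quotient blocks:
  B0 = {m0}
  B1 = {m1, n2}
  B2 = {m2, n3}
  B3 = {m3, n1}
  B4 = {n0}
m0 ∈ B0, n0 ∈ B4 → different blocks

NO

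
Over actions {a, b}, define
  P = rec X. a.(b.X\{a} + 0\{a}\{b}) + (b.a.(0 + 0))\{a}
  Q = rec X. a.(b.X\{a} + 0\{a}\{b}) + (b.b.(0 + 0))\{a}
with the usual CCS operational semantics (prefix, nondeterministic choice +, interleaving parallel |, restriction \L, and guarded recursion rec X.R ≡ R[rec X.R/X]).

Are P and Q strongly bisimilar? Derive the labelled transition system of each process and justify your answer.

P ≁ Q

Reachable graph of P (5 states):
  p0 = rec X. a.(b.X\{a} + 0\{a}\{b}) + (b.a.(0 + 0))\{a} ⊢ --a--▸ p1, --b--▸ p2
  p1 = b.(rec X. a.(b.X\{a} + 0\{a}\{b}) + (b.a.(0 + 0))\{a})\{a} + 0\{a}\{b} ⊢ --b--▸ p3
  p2 = (a.(0 + 0))\{a} ⊢ deadlocked
  p3 = (rec X. a.(b.X\{a} + 0\{a}\{b}) + (b.a.(0 + 0))\{a})\{a} ⊢ --b--▸ p4
  p4 = (a.(0 + 0))\{a}\{a} ⊢ deadlocked
Reachable graph of Q (7 states):
  q0 = rec X. a.(b.X\{a} + 0\{a}\{b}) + (b.b.(0 + 0))\{a} ⊢ --a--▸ q1, --b--▸ q2
  q1 = b.(rec X. a.(b.X\{a} + 0\{a}\{b}) + (b.b.(0 + 0))\{a})\{a} + 0\{a}\{b} ⊢ --b--▸ q3
  q2 = (b.(0 + 0))\{a} ⊢ --b--▸ q4
  q3 = (rec X. a.(b.X\{a} + 0\{a}\{b}) + (b.b.(0 + 0))\{a})\{a} ⊢ --b--▸ q5
  q4 = (0 + 0)\{a} ⊢ deadlocked
  q5 = (b.(0 + 0))\{a}\{a} ⊢ --b--▸ q6
  q6 = (0 + 0)\{a}\{a} ⊢ deadlocked
Partition-refinement fixed point:
  B0 = {p0}
  B1 = {p2, p4, q4, q6}
  B2 = {p1, q3}
  B3 = {p3, q2, q5}
  B4 = {q0}
  B5 = {q1}
p0 ∈ B0, q0 ∈ B4 → different blocks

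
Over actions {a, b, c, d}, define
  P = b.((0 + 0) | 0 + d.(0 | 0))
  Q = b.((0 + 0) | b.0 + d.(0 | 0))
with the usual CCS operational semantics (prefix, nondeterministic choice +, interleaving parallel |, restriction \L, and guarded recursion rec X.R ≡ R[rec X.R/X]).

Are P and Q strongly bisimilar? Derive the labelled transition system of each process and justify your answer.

LTS(P): 3 reachable states
  s0 = b.((0 + 0) | 0 + d.(0 | 0)) → =b=> s1
  s1 = (0 + 0) | 0 + d.(0 | 0) → =d=> s2
  s2 = 0 | 0 → ·
LTS(Q): 4 reachable states
  t0 = b.((0 + 0) | b.0 + d.(0 | 0)) → =b=> t1
  t1 = (0 + 0) | b.0 + d.(0 | 0) → =b=> t2, =d=> t3
  t2 = (0 + 0) | 0 → ·
  t3 = 0 | 0 → ·
Bisimilarity quotient blocks:
  B0 = {s0}
  B1 = {s1}
  B2 = {s2, t2, t3}
  B3 = {t0}
  B4 = {t1}
s0 ∈ B0, t0 ∈ B3 → different blocks

P ≁ Q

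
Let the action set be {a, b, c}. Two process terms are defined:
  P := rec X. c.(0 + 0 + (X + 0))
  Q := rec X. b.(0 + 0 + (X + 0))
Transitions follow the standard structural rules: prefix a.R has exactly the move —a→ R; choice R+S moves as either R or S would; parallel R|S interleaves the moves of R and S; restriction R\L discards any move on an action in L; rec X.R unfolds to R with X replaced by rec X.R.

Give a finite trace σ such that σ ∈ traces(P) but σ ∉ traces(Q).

c

P's transition system — 2 states:
  s0 = rec X. c.(0 + 0 + (X + 0)) ⊢ —c→ s1
  s1 = 0 + 0 + ((rec X. c.(0 + 0 + (X + 0))) + 0) ⊢ —c→ s1
Q's transition system — 2 states:
  t0 = rec X. b.(0 + 0 + (X + 0)) ⊢ —b→ t1
  t1 = 0 + 0 + ((rec X. b.(0 + 0 + (X + 0))) + 0) ⊢ —b→ t1
Run σ = ⟨c⟩ on P: start {s0}
  after c @ step 1: {s1}
  — P admits the full trace.
Run σ = ⟨c⟩ on Q: start {t0}
  after c @ step 1: ∅ (Q stuck)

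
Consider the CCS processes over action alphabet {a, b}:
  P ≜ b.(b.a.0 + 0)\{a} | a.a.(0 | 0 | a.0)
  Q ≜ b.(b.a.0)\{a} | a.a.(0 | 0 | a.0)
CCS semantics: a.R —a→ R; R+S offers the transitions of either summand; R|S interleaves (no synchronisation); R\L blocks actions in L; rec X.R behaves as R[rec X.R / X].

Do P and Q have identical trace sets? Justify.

trace-equivalent

Reachable graph of P (12 states):
  m0 = b.(b.a.0 + 0)\{a} | a.a.(0 | 0 | a.0) → =a=> m1, =b=> m2
  m1 = b.(b.a.0 + 0)\{a} | a.(0 | 0 | a.0) → =a=> m3, =b=> m4
  m2 = (b.a.0 + 0)\{a} | a.a.(0 | 0 | a.0) → =a=> m4, =b=> m5
  m3 = b.(b.a.0 + 0)\{a} | (0 | 0 | a.0) → =a=> m6, =b=> m7
  m4 = (b.a.0 + 0)\{a} | a.(0 | 0 | a.0) → =a=> m7, =b=> m8
  m5 = (a.0)\{a} | a.a.(0 | 0 | a.0) → =a=> m8
  m6 = b.(b.a.0 + 0)\{a} | (0 | 0 | 0) → =b=> m9
  m7 = (b.a.0 + 0)\{a} | (0 | 0 | a.0) → =a=> m9, =b=> m10
  m8 = (a.0)\{a} | a.(0 | 0 | a.0) → =a=> m10
  m9 = (b.a.0 + 0)\{a} | (0 | 0 | 0) → =b=> m11
  m10 = (a.0)\{a} | (0 | 0 | a.0) → =a=> m11
  m11 = (a.0)\{a} | (0 | 0 | 0) → ∅
Reachable graph of Q (12 states):
  n0 = b.(b.a.0)\{a} | a.a.(0 | 0 | a.0) → =a=> n1, =b=> n2
  n1 = b.(b.a.0)\{a} | a.(0 | 0 | a.0) → =a=> n3, =b=> n4
  n2 = (b.a.0)\{a} | a.a.(0 | 0 | a.0) → =a=> n4, =b=> n5
  n3 = b.(b.a.0)\{a} | (0 | 0 | a.0) → =a=> n6, =b=> n7
  n4 = (b.a.0)\{a} | a.(0 | 0 | a.0) → =a=> n7, =b=> n8
  n5 = (a.0)\{a} | a.a.(0 | 0 | a.0) → =a=> n8
  n6 = b.(b.a.0)\{a} | (0 | 0 | 0) → =b=> n9
  n7 = (b.a.0)\{a} | (0 | 0 | a.0) → =a=> n9, =b=> n10
  n8 = (a.0)\{a} | a.(0 | 0 | a.0) → =a=> n10
  n9 = (b.a.0)\{a} | (0 | 0 | 0) → =b=> n11
  n10 = (a.0)\{a} | (0 | 0 | a.0) → =a=> n11
  n11 = (a.0)\{a} | (0 | 0 | 0) → ∅
Bisimilarity quotient blocks:
  B0 = {m0, n0}
  B1 = {m2, n2}
  B2 = {m5, n5}
  B3 = {m8, n8}
  B4 = {m10, n10}
  B5 = {m11, n11}
  B6 = {m4, n4}
  B7 = {m7, n7}
  B8 = {m9, n9}
  B9 = {m1, n1}
  B10 = {m3, n3}
  B11 = {m6, n6}
m0 ∈ B0, n0 ∈ B0 → same block
Bisimilar ⇒ trace-equivalent.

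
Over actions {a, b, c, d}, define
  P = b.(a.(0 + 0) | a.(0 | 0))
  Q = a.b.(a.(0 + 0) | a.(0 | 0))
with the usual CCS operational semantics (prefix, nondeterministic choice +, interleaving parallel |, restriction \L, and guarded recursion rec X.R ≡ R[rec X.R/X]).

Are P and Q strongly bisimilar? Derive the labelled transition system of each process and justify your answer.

P ≁ Q

P's transition system — 5 states:
  p0 = b.(a.(0 + 0) | a.(0 | 0)) | —b→ p1
  p1 = a.(0 + 0) | a.(0 | 0) | —a→ p2, —a→ p3
  p2 = (0 + 0) | a.(0 | 0) | —a→ p4
  p3 = a.(0 + 0) | (0 | 0) | —a→ p4
  p4 = (0 + 0) | (0 | 0) | ·
Q's transition system — 6 states:
  q0 = a.b.(a.(0 + 0) | a.(0 | 0)) | —a→ q1
  q1 = b.(a.(0 + 0) | a.(0 | 0)) | —b→ q2
  q2 = a.(0 + 0) | a.(0 | 0) | —a→ q3, —a→ q4
  q3 = (0 + 0) | a.(0 | 0) | —a→ q5
  q4 = a.(0 + 0) | (0 | 0) | —a→ q5
  q5 = (0 + 0) | (0 | 0) | ·
Partition-refinement fixed point:
  B0 = {p0, q1}
  B1 = {p1, q2}
  B2 = {p2, p3, q3, q4}
  B3 = {p4, q5}
  B4 = {q0}
p0 ∈ B0, q0 ∈ B4 → different blocks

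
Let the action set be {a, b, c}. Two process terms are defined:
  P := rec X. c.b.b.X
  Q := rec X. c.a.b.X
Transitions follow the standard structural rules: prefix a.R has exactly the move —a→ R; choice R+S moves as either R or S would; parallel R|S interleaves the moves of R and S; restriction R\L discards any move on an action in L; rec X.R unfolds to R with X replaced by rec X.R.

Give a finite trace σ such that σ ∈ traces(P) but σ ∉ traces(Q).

P's transition system — 3 states:
  s0 = rec X. c.b.b.X → ··c··> s1
  s1 = b.b.(rec X. c.b.b.X) → ··b··> s2
  s2 = b.(rec X. c.b.b.X) → ··b··> s0
Q's transition system — 3 states:
  t0 = rec X. c.a.b.X → ··c··> t1
  t1 = a.b.(rec X. c.a.b.X) → ··a··> t2
  t2 = b.(rec X. c.a.b.X) → ··b··> t0
Trace ⟨cb⟩ through P, begin at {s0}:
  [1] c ⇒ {s1}
  [2] b ⇒ {s2}
  ✓ P
Trace ⟨cb⟩ through Q, begin at {t0}:
  [1] c ⇒ {t1}
  [2] b ⇒ ∅  — Q cannot continue

cb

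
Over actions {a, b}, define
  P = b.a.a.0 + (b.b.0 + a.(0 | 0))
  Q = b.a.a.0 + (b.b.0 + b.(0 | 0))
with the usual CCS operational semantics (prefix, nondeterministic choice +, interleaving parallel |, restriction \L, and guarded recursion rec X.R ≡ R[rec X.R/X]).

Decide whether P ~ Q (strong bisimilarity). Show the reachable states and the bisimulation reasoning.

P's transition system — 6 states:
  u0 = b.a.a.0 + (b.b.0 + a.(0 | 0)) has moves =a=> u1, =b=> u2, =b=> u3
  u1 = 0 | 0 has moves ∅
  u2 = a.a.0 has moves =a=> u4
  u3 = b.0 has moves =b=> u5
  u4 = a.0 has moves =a=> u5
  u5 = 0 has moves ∅
Q's transition system — 6 states:
  v0 = b.a.a.0 + (b.b.0 + b.(0 | 0)) has moves =b=> v1, =b=> v2, =b=> v3
  v1 = 0 | 0 has moves ∅
  v2 = a.a.0 has moves =a=> v4
  v3 = b.0 has moves =b=> v5
  v4 = a.0 has moves =a=> v5
  v5 = 0 has moves ∅
Bisimilarity quotient blocks:
  B0 = {u0}
  B1 = {u1, u5, v1, v5}
  B2 = {u3, v3}
  B3 = {u2, v2}
  B4 = {u4, v4}
  B5 = {v0}
u0 ∈ B0, v0 ∈ B5 → different blocks

NO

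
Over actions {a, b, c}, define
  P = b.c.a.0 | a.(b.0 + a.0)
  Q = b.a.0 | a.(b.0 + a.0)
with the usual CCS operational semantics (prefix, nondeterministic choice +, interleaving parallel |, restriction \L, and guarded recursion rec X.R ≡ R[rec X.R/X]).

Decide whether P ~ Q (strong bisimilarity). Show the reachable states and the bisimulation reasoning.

not bisimilar

LTS(P): 12 reachable states
  m0 = b.c.a.0 | a.(b.0 + a.0) | —a→ m1, —b→ m2
  m1 = b.c.a.0 | (b.0 + a.0) | —a→ m3, —b→ m3, —b→ m4
  m2 = c.a.0 | a.(b.0 + a.0) | —a→ m4, —c→ m5
  m3 = b.c.a.0 | 0 | —b→ m6
  m4 = c.a.0 | (b.0 + a.0) | —a→ m6, —b→ m6, —c→ m7
  m5 = a.0 | a.(b.0 + a.0) | —a→ m7, —a→ m8
  m6 = c.a.0 | 0 | —c→ m9
  m7 = a.0 | (b.0 + a.0) | —a→ m10, —a→ m9, —b→ m9
  m8 = 0 | a.(b.0 + a.0) | —a→ m10
  m9 = a.0 | 0 | —a→ m11
  m10 = 0 | (b.0 + a.0) | —a→ m11, —b→ m11
  m11 = 0 | 0 | ∅
LTS(Q): 9 reachable states
  n0 = b.a.0 | a.(b.0 + a.0) | —a→ n1, —b→ n2
  n1 = b.a.0 | (b.0 + a.0) | —a→ n3, —b→ n3, —b→ n4
  n2 = a.0 | a.(b.0 + a.0) | —a→ n4, —a→ n5
  n3 = b.a.0 | 0 | —b→ n6
  n4 = a.0 | (b.0 + a.0) | —a→ n6, —a→ n7, —b→ n6
  n5 = 0 | a.(b.0 + a.0) | —a→ n7
  n6 = a.0 | 0 | —a→ n8
  n7 = 0 | (b.0 + a.0) | —a→ n8, —b→ n8
  n8 = 0 | 0 | ∅
Bisimilarity quotient blocks:
  B0 = {m0}
  B1 = {m2}
  B2 = {m4}
  B3 = {m7, n4}
  B4 = {m10, n7}
  B5 = {m11, n8}
  B6 = {m9, n6}
  B7 = {m6}
  B8 = {m5, n2}
  B9 = {m8, n5}
  B10 = {m1}
  B11 = {m3}
  B12 = {n0}
  B13 = {n1}
  B14 = {n3}
m0 ∈ B0, n0 ∈ B12 → different blocks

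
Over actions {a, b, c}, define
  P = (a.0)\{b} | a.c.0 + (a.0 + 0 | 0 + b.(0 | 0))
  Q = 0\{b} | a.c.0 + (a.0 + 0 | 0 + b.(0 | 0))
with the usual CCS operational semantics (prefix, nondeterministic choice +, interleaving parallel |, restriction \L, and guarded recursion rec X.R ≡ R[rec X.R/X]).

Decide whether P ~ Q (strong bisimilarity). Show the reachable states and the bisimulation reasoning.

P's transition system — 8 states:
  p0 = (a.0)\{b} | a.c.0 + (a.0 + 0 | 0 + b.(0 | 0)) ⊢ ··a··> p1, ··a··> p2, ··a··> p3, ··b··> p4
  p1 = (a.0)\{b} | c.0 ⊢ ··a··> p5, ··c··> p6
  p2 = 0 ⊢ stopped
  p3 = 0\{b} | a.c.0 ⊢ ··a··> p5
  p4 = 0 | 0 ⊢ stopped
  p5 = 0\{b} | c.0 ⊢ ··c··> p7
  p6 = (a.0)\{b} | 0 ⊢ ··a··> p7
  p7 = 0\{b} | 0 ⊢ stopped
Q's transition system — 5 states:
  q0 = 0\{b} | a.c.0 + (a.0 + 0 | 0 + b.(0 | 0)) ⊢ ··a··> q1, ··a··> q2, ··b··> q3
  q1 = 0 ⊢ stopped
  q2 = 0\{b} | c.0 ⊢ ··c··> q4
  q3 = 0 | 0 ⊢ stopped
  q4 = 0\{b} | 0 ⊢ stopped
Coarsest stable partition (strong bisimilarity classes):
  B0 = {p0}
  B1 = {p1}
  B2 = {p6}
  B3 = {p2, p4, p7, q1, q3, q4}
  B4 = {p5, q2}
  B5 = {p3}
  B6 = {q0}
p0 ∈ B0, q0 ∈ B6 → different blocks

not bisimilar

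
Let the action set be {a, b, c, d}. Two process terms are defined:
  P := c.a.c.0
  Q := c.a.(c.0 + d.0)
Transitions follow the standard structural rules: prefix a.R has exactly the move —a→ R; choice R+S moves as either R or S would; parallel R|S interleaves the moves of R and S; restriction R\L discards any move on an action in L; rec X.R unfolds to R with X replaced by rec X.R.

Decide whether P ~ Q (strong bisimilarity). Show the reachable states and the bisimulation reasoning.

LTS(P): 4 reachable states
  p0 = c.a.c.0 ⊢ =c=> p1
  p1 = a.c.0 ⊢ =a=> p2
  p2 = c.0 ⊢ =c=> p3
  p3 = 0 ⊢ ·
LTS(Q): 4 reachable states
  q0 = c.a.(c.0 + d.0) ⊢ =c=> q1
  q1 = a.(c.0 + d.0) ⊢ =a=> q2
  q2 = c.0 + d.0 ⊢ =c=> q3, =d=> q3
  q3 = 0 ⊢ ·
Coarsest stable partition (strong bisimilarity classes):
  B0 = {p0}
  B1 = {p1}
  B2 = {p2}
  B3 = {p3, q3}
  B4 = {q0}
  B5 = {q1}
  B6 = {q2}
p0 ∈ B0, q0 ∈ B4 → different blocks

NO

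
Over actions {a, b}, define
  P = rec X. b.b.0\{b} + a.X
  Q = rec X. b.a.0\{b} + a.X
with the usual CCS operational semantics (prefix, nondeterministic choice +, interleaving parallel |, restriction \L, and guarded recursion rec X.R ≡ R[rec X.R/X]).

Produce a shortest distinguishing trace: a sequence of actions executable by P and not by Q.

bb

Reachable graph of P (3 states):
  p0 = rec X. b.b.0\{b} + a.X ⊢ =a=> p0, =b=> p1
  p1 = b.0\{b} ⊢ =b=> p2
  p2 = 0\{b} ⊢ (no moves)
Reachable graph of Q (3 states):
  q0 = rec X. b.a.0\{b} + a.X ⊢ =a=> q0, =b=> q1
  q1 = a.0\{b} ⊢ =a=> q2
  q2 = 0\{b} ⊢ (no moves)
Executing bb from P (initial set {p0}):
  step 1 (b): {p1}
  step 2 (b): {p2}
  — P admits the full trace.
Executing bb from Q (initial set {q0}):
  step 1 (b): {q1}
  step 2 (b): ∅  — Q cannot continue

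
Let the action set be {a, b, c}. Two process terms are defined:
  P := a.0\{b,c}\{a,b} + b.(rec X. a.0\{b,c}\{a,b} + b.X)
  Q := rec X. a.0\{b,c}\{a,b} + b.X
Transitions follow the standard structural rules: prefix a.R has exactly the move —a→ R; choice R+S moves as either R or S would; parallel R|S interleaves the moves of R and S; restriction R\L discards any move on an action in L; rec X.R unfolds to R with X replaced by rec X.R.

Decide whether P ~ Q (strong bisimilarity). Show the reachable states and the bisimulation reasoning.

P's transition system — 3 states:
  u0 = a.0\{b,c}\{a,b} + b.(rec X. a.0\{b,c}\{a,b} + b.X) :: =a=> u1, =b=> u2
  u1 = 0\{b,c}\{a,b} :: stopped
  u2 = rec X. a.0\{b,c}\{a,b} + b.X :: =a=> u1, =b=> u2
Q's transition system — 2 states:
  v0 = rec X. a.0\{b,c}\{a,b} + b.X :: =a=> v1, =b=> v0
  v1 = 0\{b,c}\{a,b} :: stopped
Partition-refinement fixed point:
  B0 = {u0, u2, v0}
  B1 = {u1, v1}
u0 ∈ B0, v0 ∈ B0 → same block

bisimilar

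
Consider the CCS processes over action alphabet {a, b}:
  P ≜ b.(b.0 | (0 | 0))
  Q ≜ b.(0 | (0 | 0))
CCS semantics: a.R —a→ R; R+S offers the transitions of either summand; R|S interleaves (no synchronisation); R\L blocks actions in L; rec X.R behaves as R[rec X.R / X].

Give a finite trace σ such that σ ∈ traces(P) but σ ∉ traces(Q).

bb

LTS(P): 3 reachable states
  u0 = b.(b.0 | (0 | 0)) | —b→ u1
  u1 = b.0 | (0 | 0) | —b→ u2
  u2 = 0 | (0 | 0) | (no moves)
LTS(Q): 2 reachable states
  v0 = b.(0 | (0 | 0)) | —b→ v1
  v1 = 0 | (0 | 0) | (no moves)
Trace ⟨bb⟩ through P, begin at {u0}:
  after b @ step 1: {u1}
  after b @ step 2: {u2}
  ✓ P
Trace ⟨bb⟩ through Q, begin at {v0}:
  after b @ step 1: {v1}
  after b @ step 2: ∅ (Q stuck)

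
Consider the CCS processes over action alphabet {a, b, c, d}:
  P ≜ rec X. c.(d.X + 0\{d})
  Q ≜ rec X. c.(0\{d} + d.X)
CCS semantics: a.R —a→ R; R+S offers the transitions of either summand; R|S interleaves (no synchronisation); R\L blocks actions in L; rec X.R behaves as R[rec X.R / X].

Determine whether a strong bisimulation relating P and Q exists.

LTS(P): 2 reachable states
  p0 = rec X. c.(d.X + 0\{d}) | ··c··> p1
  p1 = d.(rec X. c.(d.X + 0\{d})) + 0\{d} | ··d··> p0
LTS(Q): 2 reachable states
  q0 = rec X. c.(0\{d} + d.X) | ··c··> q1
  q1 = 0\{d} + d.(rec X. c.(0\{d} + d.X)) | ··d··> q0
Bisimilarity quotient blocks:
  B0 = {p0, q0}
  B1 = {p1, q1}
p0 ∈ B0, q0 ∈ B0 → same block

P ~ Q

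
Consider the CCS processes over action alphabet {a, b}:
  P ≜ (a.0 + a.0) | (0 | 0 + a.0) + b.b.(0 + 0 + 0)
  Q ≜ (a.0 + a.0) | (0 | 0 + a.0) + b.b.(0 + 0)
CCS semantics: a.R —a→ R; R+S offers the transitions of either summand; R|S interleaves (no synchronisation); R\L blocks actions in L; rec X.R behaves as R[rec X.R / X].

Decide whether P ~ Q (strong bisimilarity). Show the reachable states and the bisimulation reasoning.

P's transition system — 6 states:
  u0 = (a.0 + a.0) | (0 | 0 + a.0) + b.b.(0 + 0 + 0) :: ··a··> u1, ··a··> u2, ··b··> u3
  u1 = (a.0 + a.0) | 0 :: ··a··> u4
  u2 = 0 | (0 | 0 + a.0) :: ··a··> u4
  u3 = b.(0 + 0 + 0) :: ··b··> u5
  u4 = 0 | 0 :: ∅
  u5 = 0 + 0 + 0 :: ∅
Q's transition system — 6 states:
  v0 = (a.0 + a.0) | (0 | 0 + a.0) + b.b.(0 + 0) :: ··a··> v1, ··a··> v2, ··b··> v3
  v1 = (a.0 + a.0) | 0 :: ··a··> v4
  v2 = 0 | (0 | 0 + a.0) :: ··a··> v4
  v3 = b.(0 + 0) :: ··b··> v5
  v4 = 0 | 0 :: ∅
  v5 = 0 + 0 :: ∅
Partition-refinement fixed point:
  B0 = {u0, v0}
  B1 = {u1, u2, v1, v2}
  B2 = {u4, u5, v4, v5}
  B3 = {u3, v3}
u0 ∈ B0, v0 ∈ B0 → same block

bisimilar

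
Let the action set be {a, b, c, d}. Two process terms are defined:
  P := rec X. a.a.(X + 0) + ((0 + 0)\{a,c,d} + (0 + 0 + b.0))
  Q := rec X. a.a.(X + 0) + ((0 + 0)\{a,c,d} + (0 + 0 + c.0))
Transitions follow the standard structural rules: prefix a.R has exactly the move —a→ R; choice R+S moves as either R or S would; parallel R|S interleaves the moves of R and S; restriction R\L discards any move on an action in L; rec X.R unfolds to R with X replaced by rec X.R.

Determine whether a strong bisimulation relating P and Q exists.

P's transition system — 4 states:
  u0 = rec X. a.a.(X + 0) + ((0 + 0)\{a,c,d} + (0 + 0 + b.0)) :: ··a··> u1, ··b··> u2
  u1 = a.((rec X. a.a.(X + 0) + ((0 + 0)\{a,c,d} + (0 + 0 + b.0))) + 0) :: ··a··> u3
  u2 = 0 :: deadlocked
  u3 = (rec X. a.a.(X + 0) + ((0 + 0)\{a,c,d} + (0 + 0 + b.0))) + 0 :: ··a··> u1, ··b··> u2
Q's transition system — 4 states:
  v0 = rec X. a.a.(X + 0) + ((0 + 0)\{a,c,d} + (0 + 0 + c.0)) :: ··a··> v1, ··c··> v2
  v1 = a.((rec X. a.a.(X + 0) + ((0 + 0)\{a,c,d} + (0 + 0 + c.0))) + 0) :: ··a··> v3
  v2 = 0 :: deadlocked
  v3 = (rec X. a.a.(X + 0) + ((0 + 0)\{a,c,d} + (0 + 0 + c.0))) + 0 :: ··a··> v1, ··c··> v2
Partition-refinement fixed point:
  B0 = {u0, u3}
  B1 = {u1}
  B2 = {u2, v2}
  B3 = {v0, v3}
  B4 = {v1}
u0 ∈ B0, v0 ∈ B3 → different blocks

P ≁ Q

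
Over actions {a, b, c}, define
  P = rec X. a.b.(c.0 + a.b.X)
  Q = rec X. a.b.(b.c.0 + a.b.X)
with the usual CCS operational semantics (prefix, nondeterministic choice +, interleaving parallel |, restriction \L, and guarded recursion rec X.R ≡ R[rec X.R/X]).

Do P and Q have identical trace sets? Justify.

traces(P) ≠ traces(Q) — witness ⟨abc⟩

LTS(P): 5 reachable states
  s0 = rec X. a.b.(c.0 + a.b.X) ⊢ —a→ s1
  s1 = b.(c.0 + a.b.(rec X. a.b.(c.0 + a.b.X))) ⊢ —b→ s2
  s2 = c.0 + a.b.(rec X. a.b.(c.0 + a.b.X)) ⊢ —a→ s3, —c→ s4
  s3 = b.(rec X. a.b.(c.0 + a.b.X)) ⊢ —b→ s0
  s4 = 0 ⊢ ∅
LTS(Q): 6 reachable states
  t0 = rec X. a.b.(b.c.0 + a.b.X) ⊢ —a→ t1
  t1 = b.(b.c.0 + a.b.(rec X. a.b.(b.c.0 + a.b.X))) ⊢ —b→ t2
  t2 = b.c.0 + a.b.(rec X. a.b.(b.c.0 + a.b.X)) ⊢ —a→ t3, —b→ t4
  t3 = b.(rec X. a.b.(b.c.0 + a.b.X)) ⊢ —b→ t0
  t4 = c.0 ⊢ —c→ t5
  t5 = 0 ⊢ ∅
Run σ = ⟨abc⟩ on P: start {s0}
  [1] a ⇒ {s1}
  [2] b ⇒ {s2}
  [3] c ⇒ {s4}
  ✓ P
Run σ = ⟨abc⟩ on Q: start {t0}
  [1] a ⇒ {t1}
  [2] b ⇒ {t2}
  [3] c ⇒ no successor for Q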